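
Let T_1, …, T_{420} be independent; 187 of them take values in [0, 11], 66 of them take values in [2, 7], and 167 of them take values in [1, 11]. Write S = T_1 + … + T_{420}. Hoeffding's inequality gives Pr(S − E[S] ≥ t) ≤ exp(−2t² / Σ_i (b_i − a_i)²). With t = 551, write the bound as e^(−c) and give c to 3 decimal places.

Σ(b_i − a_i)² = 187·11² + 66·5² + 167·10² = 40977.
c = 2t² / 40977 = 2·551² / 40977 = 14.8181.

14.818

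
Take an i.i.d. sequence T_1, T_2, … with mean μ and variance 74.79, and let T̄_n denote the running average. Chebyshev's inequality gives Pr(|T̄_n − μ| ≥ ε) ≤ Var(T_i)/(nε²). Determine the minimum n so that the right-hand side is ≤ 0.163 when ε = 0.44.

2371

Require 74.79/(n·0.44²) ≤ 0.163, i.e. n ≥ 74.79/(0.163·0.44²) = 2370.012.
The smallest integer n is 2371.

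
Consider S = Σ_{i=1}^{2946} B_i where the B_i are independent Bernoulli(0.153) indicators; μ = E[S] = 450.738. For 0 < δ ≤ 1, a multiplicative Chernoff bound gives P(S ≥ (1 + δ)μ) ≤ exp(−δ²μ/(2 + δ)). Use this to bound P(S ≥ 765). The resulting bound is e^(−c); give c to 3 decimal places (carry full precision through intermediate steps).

81.235

Write 765 = (1 + δ)μ, so δ = 765/450.738 − 1 = 0.6972166…
Then the exponent is δ²μ/(2 + δ) = (765 − μ)² / (μ·(2 + δ)) = 81.235105.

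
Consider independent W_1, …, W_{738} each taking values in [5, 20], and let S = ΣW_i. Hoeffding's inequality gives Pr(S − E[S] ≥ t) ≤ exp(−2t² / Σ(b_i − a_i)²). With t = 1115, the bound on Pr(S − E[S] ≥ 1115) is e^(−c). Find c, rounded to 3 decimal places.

14.974

Σ(b_i − a_i)² = 738·(15)² = 166050.
c = 2t²/166050 = 2·1115²/166050 = 14.9741.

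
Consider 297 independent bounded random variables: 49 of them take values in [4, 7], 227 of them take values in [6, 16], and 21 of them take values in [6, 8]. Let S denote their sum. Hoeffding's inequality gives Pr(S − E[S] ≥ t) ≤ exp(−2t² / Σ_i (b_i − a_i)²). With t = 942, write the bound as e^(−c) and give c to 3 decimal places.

Σ(b_i − a_i)² = 49·3² + 227·10² + 21·2² = 23225.
c = 2t² / 23225 = 2·942² / 23225 = 76.4146.

76.415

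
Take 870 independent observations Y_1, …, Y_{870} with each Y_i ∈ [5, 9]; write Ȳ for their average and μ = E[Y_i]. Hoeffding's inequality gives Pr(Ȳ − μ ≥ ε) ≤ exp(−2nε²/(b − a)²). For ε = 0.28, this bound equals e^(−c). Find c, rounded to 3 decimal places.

c = 2nε²/(b − a)² = 2·870·0.28² / 4² = 8.5260.

8.526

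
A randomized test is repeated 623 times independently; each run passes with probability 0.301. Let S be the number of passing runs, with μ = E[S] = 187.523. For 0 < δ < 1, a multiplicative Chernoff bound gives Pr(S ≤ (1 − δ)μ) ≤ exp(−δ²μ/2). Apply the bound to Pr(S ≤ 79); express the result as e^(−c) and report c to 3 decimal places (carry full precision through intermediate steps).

31.402

Write 79 = (1 − δ)μ, so δ = 1 − 79/187.523 = 0.5787183…
Then the exponent is δ²μ/2 = (μ − 79)²/(2μ) = 31.402125.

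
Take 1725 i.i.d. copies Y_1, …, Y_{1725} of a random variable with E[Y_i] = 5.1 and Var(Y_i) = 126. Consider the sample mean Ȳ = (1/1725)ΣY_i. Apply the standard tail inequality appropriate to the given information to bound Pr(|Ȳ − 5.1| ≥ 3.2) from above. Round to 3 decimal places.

0.007

With mean and variance of each term known, Chebyshev's inequality bounds the deviation of the sum (or sample mean).
Var(Ȳ) = Var(Y_i)/n = 126/1725 = 0.073043.
Chebyshev: Pr(|Ȳ − 5.1| ≥ 3.2) ≤ Var(Ȳ)/(3.2)² = 126/(1725·3.2²) = 0.0071.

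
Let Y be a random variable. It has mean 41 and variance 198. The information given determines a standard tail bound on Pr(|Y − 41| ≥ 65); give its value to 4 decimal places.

Mean and variance are known, so Chebyshev's inequality applies.
Chebyshev: Pr(|Y − μ| ≥ t) ≤ Var(Y)/t².
Bound = 198 / 4225 = 0.0469.

0.0469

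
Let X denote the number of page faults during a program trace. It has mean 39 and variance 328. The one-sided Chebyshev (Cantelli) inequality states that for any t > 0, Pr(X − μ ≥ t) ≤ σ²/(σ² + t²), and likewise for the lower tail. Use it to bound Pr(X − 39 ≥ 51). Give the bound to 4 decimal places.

0.1120

Here σ² = 328 and t = 51, so σ² + t² = 2929.
Cantelli's bound: 328/2929 = 0.1120.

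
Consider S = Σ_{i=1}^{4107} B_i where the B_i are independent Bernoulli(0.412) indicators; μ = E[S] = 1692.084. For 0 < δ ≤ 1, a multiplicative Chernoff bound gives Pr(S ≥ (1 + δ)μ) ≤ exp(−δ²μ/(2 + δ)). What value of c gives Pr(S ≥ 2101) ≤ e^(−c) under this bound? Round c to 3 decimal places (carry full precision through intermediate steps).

44.083

Write 2101 = (1 + δ)μ, so δ = 2101/1692.084 − 1 = 0.2416641…
Then the exponent is δ²μ/(2 + δ) = (2101 − μ)² / (μ·(2 + δ)) = 44.083467.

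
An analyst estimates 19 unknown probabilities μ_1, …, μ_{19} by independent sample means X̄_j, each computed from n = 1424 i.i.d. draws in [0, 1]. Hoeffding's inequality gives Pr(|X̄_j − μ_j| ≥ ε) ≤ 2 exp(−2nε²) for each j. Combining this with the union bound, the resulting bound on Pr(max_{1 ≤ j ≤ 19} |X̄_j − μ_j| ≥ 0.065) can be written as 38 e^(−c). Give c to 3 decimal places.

Union bound over the 19 events: Pr(max_{1 ≤ j ≤ 19} |X̄_j − μ_j| ≥ 0.065) ≤ 19·2·exp(−2nε²) = 38 exp(−2·1424·0.065²).
So c = 2·1424·0.065² = 12.0328.

12.033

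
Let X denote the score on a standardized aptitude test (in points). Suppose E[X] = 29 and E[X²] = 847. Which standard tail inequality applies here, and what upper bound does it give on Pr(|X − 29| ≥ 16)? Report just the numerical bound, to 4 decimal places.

The first two moments determine the variance, so Chebyshev's inequality is the sharpest standard bound available.
Var(X) = E[X²] − (E[X])² = 847 − 841 = 6.
Chebyshev's inequality: Pr(|X − μ| ≥ t) ≤ Var(X)/t² = 6/256 = 0.0234.

0.0234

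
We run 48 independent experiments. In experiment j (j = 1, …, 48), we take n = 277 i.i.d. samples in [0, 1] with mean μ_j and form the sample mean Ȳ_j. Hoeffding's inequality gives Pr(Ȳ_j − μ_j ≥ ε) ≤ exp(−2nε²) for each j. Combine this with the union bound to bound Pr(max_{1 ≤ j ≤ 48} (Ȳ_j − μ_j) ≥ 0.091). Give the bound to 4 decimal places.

Per-experiment Hoeffding bound: exp(−2·277·0.091²) = exp(−4.58767) = 0.010177.
Union bound over 48 events: 48·0.010177 = 0.48847.

0.4885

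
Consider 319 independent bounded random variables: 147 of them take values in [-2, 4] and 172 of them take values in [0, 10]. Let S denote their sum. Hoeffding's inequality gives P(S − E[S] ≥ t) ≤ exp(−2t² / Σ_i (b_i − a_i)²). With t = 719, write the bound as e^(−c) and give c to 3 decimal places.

Σ(b_i − a_i)² = 147·6² + 172·10² = 22492.
c = 2t² / 22492 = 2·719² / 22492 = 45.9684.

45.968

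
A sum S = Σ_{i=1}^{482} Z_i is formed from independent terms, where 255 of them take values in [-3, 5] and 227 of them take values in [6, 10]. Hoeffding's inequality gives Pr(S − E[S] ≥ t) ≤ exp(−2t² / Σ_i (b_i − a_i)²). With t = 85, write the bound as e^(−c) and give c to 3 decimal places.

0.724

Σ(b_i − a_i)² = 255·8² + 227·4² = 19952.
c = 2t² / 19952 = 2·85² / 19952 = 0.7242.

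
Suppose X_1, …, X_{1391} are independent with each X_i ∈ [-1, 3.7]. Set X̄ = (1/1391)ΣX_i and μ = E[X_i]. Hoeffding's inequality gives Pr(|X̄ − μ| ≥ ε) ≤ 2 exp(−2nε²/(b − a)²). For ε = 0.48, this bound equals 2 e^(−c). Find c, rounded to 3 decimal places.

29.016

c = 2nε²/(b − a)² = 2·1391·0.48² / 4.7² = 29.0164.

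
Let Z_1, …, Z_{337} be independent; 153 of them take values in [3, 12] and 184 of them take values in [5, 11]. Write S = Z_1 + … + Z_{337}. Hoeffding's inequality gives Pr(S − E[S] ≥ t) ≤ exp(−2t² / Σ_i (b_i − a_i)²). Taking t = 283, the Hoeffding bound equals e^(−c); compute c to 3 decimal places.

Σ(b_i − a_i)² = 153·9² + 184·6² = 19017.
c = 2t² / 19017 = 2·283² / 19017 = 8.4229.

8.423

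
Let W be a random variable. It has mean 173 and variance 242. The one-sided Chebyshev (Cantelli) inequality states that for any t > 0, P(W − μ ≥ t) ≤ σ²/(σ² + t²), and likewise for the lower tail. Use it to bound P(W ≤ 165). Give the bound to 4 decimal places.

0.7908

Here σ² = 242 and t = 8, so σ² + t² = 306.
Cantelli's bound: 242/306 = 0.7908.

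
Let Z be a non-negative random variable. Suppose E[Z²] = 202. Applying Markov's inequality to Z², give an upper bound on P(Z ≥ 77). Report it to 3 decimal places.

Since Z ≥ 0, the event {Z ≥ 77} is the same as {Z² ≥ 5929}.
Markov's inequality applied to Z² gives P(Z² ≥ 5929) ≤ E[Z²]/5929 = 202/5929 = 0.0341.

0.034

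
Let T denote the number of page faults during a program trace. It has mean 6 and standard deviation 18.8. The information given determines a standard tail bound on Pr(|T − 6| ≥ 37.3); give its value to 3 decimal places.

Mean and variance are known, so Chebyshev's inequality applies.
Chebyshev: Pr(|T − μ| ≥ t) ≤ Var(T)/t².
Var(T) = σ² = 18.8² = 353.44.
Bound = 353.44 / 1391.29 = 0.2540.

0.254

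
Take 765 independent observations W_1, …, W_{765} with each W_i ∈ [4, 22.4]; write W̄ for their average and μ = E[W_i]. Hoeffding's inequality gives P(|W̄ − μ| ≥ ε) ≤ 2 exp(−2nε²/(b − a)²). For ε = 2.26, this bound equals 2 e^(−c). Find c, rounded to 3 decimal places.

c = 2nε²/(b − a)² = 2·765·2.26² / 18.4² = 23.0820.

23.082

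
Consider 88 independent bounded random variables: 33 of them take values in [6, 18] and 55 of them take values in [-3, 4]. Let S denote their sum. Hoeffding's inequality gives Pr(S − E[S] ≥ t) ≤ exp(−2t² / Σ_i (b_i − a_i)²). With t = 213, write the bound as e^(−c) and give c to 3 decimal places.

12.185

Σ(b_i − a_i)² = 33·12² + 55·7² = 7447.
c = 2t² / 7447 = 2·213² / 7447 = 12.1845.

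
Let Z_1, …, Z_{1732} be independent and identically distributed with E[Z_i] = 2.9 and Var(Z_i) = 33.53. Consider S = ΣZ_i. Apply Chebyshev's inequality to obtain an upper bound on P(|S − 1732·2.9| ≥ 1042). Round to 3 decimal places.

0.053

Var(S) = n·Var(Z_i) = 1732·33.53 = 58073.96.
Chebyshev: P(|S − 1732·2.9| ≥ 1042) ≤ Var(S)/1042² = 58073.96/1085764 = 0.0535.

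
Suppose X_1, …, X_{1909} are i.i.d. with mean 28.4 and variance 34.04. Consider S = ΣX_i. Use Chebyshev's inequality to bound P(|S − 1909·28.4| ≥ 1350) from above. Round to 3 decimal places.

Var(S) = n·Var(X_i) = 1909·34.04 = 64982.36.
Chebyshev: P(|S − 1909·28.4| ≥ 1350) ≤ Var(S)/1350² = 64982.36/1822500 = 0.0357.

0.036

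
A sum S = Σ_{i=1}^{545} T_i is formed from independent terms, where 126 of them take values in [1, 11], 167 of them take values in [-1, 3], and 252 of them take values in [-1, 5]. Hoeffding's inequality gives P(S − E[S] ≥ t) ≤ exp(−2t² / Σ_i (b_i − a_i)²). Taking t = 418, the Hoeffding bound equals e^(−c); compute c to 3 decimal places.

14.355

Σ(b_i − a_i)² = 126·10² + 167·4² + 252·6² = 24344.
c = 2t² / 24344 = 2·418² / 24344 = 14.3546.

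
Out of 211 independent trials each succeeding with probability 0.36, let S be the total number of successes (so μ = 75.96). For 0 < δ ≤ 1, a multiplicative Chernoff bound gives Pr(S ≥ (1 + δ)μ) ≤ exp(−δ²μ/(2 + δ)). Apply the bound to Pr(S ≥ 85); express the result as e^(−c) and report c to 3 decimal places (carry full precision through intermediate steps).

0.508

Write 85 = (1 + δ)μ, so δ = 85/75.96 − 1 = 0.11901…
Then the exponent is δ²μ/(2 + δ) = (85 − μ)² / (μ·(2 + δ)) = 0.507714.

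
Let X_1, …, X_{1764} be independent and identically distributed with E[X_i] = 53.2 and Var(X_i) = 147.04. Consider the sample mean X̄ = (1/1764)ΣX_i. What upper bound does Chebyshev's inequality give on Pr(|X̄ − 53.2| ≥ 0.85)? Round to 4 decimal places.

0.1154

Var(X̄) = Var(X_i)/n = 147.04/1764 = 0.083356.
Chebyshev: Pr(|X̄ − 53.2| ≥ 0.85) ≤ Var(X̄)/(0.85)² = 147.04/(1764·0.85²) = 0.1154.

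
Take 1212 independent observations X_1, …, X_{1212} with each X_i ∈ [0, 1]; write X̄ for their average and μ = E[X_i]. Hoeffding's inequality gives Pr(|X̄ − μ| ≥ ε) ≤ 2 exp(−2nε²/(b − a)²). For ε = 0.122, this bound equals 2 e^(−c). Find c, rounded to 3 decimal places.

36.079

c = 2nε²/(b − a)² = 2·1212·0.122² / 1² = 36.0788.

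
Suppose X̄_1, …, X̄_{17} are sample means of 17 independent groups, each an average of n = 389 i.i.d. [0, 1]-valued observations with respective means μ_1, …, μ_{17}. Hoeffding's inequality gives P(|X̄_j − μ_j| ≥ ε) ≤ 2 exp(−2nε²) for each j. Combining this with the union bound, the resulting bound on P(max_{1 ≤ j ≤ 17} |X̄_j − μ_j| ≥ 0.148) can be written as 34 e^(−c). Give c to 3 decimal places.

Union bound over the 17 events: P(max_{1 ≤ j ≤ 17} |X̄_j − μ_j| ≥ 0.148) ≤ 17·2·exp(−2nε²) = 34 exp(−2·389·0.148²).
So c = 2·389·0.148² = 17.0413.

17.041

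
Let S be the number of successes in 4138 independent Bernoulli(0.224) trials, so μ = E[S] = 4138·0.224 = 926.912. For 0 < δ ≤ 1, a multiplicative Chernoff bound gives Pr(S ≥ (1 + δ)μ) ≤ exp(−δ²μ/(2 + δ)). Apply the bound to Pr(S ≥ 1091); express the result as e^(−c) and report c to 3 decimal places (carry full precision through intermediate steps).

13.343

Write 1091 = (1 + δ)μ, so δ = 1091/926.912 − 1 = 0.1770265…
Then the exponent is δ²μ/(2 + δ) = (1091 − μ)² / (μ·(2 + δ)) = 13.342937.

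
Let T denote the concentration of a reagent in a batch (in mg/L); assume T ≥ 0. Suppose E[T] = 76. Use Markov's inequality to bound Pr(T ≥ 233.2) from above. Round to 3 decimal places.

Markov's inequality: for a non-negative random variable, Pr(T ≥ a) ≤ E[T]/a.
Here E[T] = 76 and a = 233.2, so the bound is 76/233.2 = 0.3259.

0.326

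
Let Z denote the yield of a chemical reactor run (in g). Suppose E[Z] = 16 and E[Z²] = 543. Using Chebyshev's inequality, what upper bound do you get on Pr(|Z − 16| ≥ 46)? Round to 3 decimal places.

Var(Z) = E[Z²] − (E[Z])² = 543 − 256 = 287.
Chebyshev's inequality: Pr(|Z − μ| ≥ t) ≤ Var(Z)/t² = 287/2116 = 0.1356.

0.136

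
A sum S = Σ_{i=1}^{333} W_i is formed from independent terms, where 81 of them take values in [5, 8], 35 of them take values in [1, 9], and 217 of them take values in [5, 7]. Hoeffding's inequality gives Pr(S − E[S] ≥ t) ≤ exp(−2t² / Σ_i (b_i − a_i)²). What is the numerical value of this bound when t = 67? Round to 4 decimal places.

Σ(b_i − a_i)² = 81·3² + 35·8² + 217·2² = 3837.
Exponent = 2·67² / 3837 = 2.33985.
Bound = exp(−2.33985) = 0.09634.

0.0963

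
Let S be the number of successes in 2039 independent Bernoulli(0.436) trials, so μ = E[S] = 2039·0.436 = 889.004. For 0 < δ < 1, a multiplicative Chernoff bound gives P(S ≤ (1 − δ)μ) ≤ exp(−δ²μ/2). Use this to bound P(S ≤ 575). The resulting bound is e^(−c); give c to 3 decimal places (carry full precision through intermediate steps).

55.454

Write 575 = (1 − δ)μ, so δ = 1 − 575/889.004 = 0.3532088…
Then the exponent is δ²μ/2 = (μ − 575)²/(2μ) = 55.454482.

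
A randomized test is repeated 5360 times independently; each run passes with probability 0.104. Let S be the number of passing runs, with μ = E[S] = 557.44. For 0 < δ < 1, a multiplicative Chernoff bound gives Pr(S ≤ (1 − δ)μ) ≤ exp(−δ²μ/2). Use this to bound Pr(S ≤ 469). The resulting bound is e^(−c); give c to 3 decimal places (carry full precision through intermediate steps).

7.016

Write 469 = (1 − δ)μ, so δ = 1 − 469/557.44 = 0.1586538…
Then the exponent is δ²μ/2 = (μ − 469)²/(2μ) = 7.015673.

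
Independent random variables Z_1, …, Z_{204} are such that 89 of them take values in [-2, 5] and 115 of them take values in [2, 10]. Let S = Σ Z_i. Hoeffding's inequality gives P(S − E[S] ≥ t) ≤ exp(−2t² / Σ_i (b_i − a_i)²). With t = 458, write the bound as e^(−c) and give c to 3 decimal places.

35.793

Σ(b_i − a_i)² = 89·7² + 115·8² = 11721.
c = 2t² / 11721 = 2·458² / 11721 = 35.7929.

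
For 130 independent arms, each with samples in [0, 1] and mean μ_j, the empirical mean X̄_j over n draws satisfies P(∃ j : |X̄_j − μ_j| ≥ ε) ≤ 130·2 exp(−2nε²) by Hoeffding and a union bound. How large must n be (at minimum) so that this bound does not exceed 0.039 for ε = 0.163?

Need 2·130·exp(−2nε²) ≤ 0.039, i.e. exp(−2nε²) ≤ 0.039/260.
So 2nε² ≥ ln(260/0.039) = 8.804875.
Hence n ≥ 8.804875/(2·0.163²) = 165.698.
The smallest integer n is 166.

166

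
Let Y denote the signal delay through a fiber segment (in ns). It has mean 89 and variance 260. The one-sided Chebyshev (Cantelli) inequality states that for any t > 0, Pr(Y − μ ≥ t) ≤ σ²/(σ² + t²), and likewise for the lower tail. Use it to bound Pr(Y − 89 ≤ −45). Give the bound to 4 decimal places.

Here σ² = 260 and t = 45, so σ² + t² = 2285.
Cantelli's bound: 260/2285 = 0.1138.

0.1138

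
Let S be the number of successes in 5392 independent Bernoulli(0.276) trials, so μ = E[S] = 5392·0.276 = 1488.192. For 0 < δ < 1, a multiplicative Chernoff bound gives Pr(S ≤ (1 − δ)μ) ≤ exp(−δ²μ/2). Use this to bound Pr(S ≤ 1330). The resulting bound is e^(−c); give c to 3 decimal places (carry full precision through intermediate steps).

Write 1330 = (1 − δ)μ, so δ = 1 − 1330/1488.192 = 0.1062981…
Then the exponent is δ²μ/2 = (μ − 1330)²/(2μ) = 8.407755.

8.408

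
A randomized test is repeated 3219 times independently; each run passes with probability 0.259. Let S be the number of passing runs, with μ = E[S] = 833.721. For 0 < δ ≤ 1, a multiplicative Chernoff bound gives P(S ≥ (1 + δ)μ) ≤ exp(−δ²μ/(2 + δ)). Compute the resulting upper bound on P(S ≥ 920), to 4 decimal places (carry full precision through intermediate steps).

0.0143

Write 920 = (1 + δ)μ, so δ = 920/833.721 − 1 = 0.1034867…
Then the exponent is δ²μ/(2 + δ) = (920 − μ)² / (μ·(2 + δ)) = 4.244726.
Bound = exp(−4.244726) = 0.01434.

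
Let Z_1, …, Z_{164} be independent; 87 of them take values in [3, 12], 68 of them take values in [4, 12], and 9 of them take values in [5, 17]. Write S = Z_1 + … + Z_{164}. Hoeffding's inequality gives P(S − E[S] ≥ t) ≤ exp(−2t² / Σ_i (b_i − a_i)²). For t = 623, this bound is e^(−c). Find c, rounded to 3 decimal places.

Σ(b_i − a_i)² = 87·9² + 68·8² + 9·12² = 12695.
c = 2t² / 12695 = 2·623² / 12695 = 61.1468.

61.147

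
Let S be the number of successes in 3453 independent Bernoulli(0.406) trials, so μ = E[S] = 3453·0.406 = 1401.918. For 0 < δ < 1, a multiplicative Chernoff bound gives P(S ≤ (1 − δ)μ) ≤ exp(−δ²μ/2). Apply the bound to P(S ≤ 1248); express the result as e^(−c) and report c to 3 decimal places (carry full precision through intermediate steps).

Write 1248 = (1 − δ)μ, so δ = 1 − 1248/1401.918 = 0.109791…
Then the exponent is δ²μ/2 = (μ − 1248)²/(2μ) = 8.449407.

8.449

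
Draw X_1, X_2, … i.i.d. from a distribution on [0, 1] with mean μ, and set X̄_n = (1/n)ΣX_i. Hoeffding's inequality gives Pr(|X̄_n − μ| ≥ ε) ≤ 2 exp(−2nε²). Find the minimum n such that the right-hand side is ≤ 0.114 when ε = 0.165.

Require 2·exp(−2nε²) ≤ 0.114, i.e. 2nε² ≥ ln(2/0.114) = 2.864704.
So n ≥ 2.864704 / (2·0.165²) = 52.612.
The smallest integer n is 53.

53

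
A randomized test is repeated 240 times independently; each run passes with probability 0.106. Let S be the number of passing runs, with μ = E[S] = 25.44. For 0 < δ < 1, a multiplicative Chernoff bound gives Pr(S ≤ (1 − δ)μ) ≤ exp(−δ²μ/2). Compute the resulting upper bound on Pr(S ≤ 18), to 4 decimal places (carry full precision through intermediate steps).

0.3369

Write 18 = (1 − δ)μ, so δ = 1 − 18/25.44 = 0.2924528…
Then the exponent is δ²μ/2 = (μ − 18)²/(2μ) = 1.087925.
Bound = exp(−1.087925) = 0.33692.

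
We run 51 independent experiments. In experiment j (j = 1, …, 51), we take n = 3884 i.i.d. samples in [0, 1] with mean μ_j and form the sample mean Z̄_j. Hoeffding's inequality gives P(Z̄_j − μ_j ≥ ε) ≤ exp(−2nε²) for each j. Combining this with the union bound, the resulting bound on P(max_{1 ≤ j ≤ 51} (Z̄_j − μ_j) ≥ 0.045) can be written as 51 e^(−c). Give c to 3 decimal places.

Union bound over the 51 events: P(max_{1 ≤ j ≤ 51} (Z̄_j − μ_j) ≥ 0.045) ≤ 51·exp(−2nε²) = 51 exp(−2·3884·0.045²).
So c = 2·3884·0.045² = 15.7302.

15.730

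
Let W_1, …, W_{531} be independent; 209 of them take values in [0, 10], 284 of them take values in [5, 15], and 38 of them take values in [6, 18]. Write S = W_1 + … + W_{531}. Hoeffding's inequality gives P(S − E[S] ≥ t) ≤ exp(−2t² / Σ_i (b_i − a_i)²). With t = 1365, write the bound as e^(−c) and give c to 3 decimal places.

Σ(b_i − a_i)² = 209·10² + 284·10² + 38·12² = 54772.
c = 2t² / 54772 = 2·1365² / 54772 = 68.0357.

68.036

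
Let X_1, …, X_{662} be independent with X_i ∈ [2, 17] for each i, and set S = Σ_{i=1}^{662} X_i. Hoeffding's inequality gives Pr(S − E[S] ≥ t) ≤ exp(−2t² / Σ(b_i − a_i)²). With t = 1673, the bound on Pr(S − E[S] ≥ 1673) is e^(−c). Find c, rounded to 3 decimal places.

37.582

Σ(b_i − a_i)² = 662·(15)² = 148950.
c = 2t²/148950 = 2·1673²/148950 = 37.5821.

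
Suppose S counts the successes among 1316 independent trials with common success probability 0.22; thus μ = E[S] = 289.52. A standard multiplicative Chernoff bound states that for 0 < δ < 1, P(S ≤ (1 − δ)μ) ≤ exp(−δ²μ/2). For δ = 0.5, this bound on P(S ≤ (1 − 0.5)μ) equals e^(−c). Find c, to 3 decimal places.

c = δ²μ/2 = 0.5²·289.52/2 = 36.1900.

36.190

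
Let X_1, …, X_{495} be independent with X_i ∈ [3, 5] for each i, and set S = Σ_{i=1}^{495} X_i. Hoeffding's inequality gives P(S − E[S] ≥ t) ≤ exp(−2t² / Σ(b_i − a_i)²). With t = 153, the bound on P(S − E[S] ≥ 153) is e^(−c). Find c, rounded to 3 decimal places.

Σ(b_i − a_i)² = 495·(2)² = 1980.
c = 2t²/1980 = 2·153²/1980 = 23.6455.

23.645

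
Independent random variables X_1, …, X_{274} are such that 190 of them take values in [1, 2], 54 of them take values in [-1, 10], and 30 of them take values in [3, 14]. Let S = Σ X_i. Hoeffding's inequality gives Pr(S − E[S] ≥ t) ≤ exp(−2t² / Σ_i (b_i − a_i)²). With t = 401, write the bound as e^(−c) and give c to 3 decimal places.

31.061

Σ(b_i − a_i)² = 190·1² + 54·11² + 30·11² = 10354.
c = 2t² / 10354 = 2·401² / 10354 = 31.0607.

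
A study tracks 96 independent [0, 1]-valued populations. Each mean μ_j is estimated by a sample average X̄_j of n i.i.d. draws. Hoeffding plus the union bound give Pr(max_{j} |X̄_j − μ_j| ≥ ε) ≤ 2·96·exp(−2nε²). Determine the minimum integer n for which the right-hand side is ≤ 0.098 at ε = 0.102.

Need 2·96·exp(−2nε²) ≤ 0.098, i.e. exp(−2nε²) ≤ 0.098/192.
So 2nε² ≥ ln(192/0.098) = 7.580283.
Hence n ≥ 7.580283/(2·0.102²) = 364.297.
The smallest integer n is 365.

365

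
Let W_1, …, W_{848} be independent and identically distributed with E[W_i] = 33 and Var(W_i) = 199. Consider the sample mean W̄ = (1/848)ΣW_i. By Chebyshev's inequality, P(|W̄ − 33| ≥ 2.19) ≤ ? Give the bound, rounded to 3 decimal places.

0.049

Var(W̄) = Var(W_i)/n = 199/848 = 0.23467.
Chebyshev: P(|W̄ − 33| ≥ 2.19) ≤ Var(W̄)/(2.19)² = 199/(848·2.19²) = 0.0489.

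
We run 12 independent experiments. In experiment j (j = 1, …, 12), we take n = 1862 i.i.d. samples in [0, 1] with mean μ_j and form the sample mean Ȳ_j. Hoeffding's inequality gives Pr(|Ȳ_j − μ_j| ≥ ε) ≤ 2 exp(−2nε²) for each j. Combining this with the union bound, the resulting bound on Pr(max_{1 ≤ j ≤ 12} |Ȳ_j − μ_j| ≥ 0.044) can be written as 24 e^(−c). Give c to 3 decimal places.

Union bound over the 12 events: Pr(max_{1 ≤ j ≤ 12} |Ȳ_j − μ_j| ≥ 0.044) ≤ 12·2·exp(−2nε²) = 24 exp(−2·1862·0.044²).
So c = 2·1862·0.044² = 7.2097.

7.210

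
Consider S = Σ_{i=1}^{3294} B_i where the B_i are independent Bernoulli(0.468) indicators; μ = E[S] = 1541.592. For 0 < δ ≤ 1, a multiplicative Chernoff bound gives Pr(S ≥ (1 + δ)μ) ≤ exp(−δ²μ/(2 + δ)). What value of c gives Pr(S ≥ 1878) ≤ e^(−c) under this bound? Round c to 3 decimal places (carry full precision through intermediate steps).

33.095

Write 1878 = (1 + δ)μ, so δ = 1878/1541.592 − 1 = 0.2182212…
Then the exponent is δ²μ/(2 + δ) = (1878 − μ)² / (μ·(2 + δ)) = 33.094692.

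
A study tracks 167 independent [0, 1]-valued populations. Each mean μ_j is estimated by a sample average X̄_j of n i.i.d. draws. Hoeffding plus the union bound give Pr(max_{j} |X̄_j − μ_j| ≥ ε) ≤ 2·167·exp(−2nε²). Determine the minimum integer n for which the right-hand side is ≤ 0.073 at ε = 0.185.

Need 2·167·exp(−2nε²) ≤ 0.073, i.e. exp(−2nε²) ≤ 0.073/334.
So 2nε² ≥ ln(334/0.073) = 8.428437.
Hence n ≥ 8.428437/(2·0.185²) = 123.133.
The smallest integer n is 124.

124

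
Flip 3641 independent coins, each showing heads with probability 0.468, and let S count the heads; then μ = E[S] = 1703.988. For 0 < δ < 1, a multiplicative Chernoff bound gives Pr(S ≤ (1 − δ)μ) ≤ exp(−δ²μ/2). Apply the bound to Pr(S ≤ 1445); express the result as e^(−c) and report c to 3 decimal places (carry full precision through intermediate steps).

Write 1445 = (1 − δ)μ, so δ = 1 − 1445/1703.988 = 0.1519893…
Then the exponent is δ²μ/2 = (μ − 1445)²/(2μ) = 19.681707.

19.682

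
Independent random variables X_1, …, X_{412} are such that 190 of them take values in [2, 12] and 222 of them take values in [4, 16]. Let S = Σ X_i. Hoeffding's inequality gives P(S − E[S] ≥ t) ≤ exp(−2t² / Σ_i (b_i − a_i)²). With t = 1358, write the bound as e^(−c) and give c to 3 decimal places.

72.366

Σ(b_i − a_i)² = 190·10² + 222·12² = 50968.
c = 2t² / 50968 = 2·1358² / 50968 = 72.3656.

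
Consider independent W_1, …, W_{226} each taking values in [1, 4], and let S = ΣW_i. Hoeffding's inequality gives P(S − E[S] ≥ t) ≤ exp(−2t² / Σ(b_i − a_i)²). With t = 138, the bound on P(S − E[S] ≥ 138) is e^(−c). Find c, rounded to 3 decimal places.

Σ(b_i − a_i)² = 226·(3)² = 2034.
c = 2t²/2034 = 2·138²/2034 = 18.7257.

18.726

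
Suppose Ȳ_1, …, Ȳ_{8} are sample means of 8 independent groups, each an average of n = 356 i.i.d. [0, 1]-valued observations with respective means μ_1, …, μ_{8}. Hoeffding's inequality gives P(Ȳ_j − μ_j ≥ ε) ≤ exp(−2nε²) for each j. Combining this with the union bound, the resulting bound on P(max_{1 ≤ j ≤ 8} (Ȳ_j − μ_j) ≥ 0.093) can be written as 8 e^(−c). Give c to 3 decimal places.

Union bound over the 8 events: P(max_{1 ≤ j ≤ 8} (Ȳ_j − μ_j) ≥ 0.093) ≤ 8·exp(−2nε²) = 8 exp(−2·356·0.093²).
So c = 2·356·0.093² = 6.1581.

6.158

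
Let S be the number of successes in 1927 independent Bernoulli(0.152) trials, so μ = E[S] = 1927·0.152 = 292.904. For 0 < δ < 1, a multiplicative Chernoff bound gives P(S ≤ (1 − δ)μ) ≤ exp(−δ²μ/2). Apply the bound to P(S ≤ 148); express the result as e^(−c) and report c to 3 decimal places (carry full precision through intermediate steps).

35.843

Write 148 = (1 − δ)μ, so δ = 1 − 148/292.904 = 0.494715…
Then the exponent is δ²μ/2 = (μ − 148)²/(2μ) = 35.843091.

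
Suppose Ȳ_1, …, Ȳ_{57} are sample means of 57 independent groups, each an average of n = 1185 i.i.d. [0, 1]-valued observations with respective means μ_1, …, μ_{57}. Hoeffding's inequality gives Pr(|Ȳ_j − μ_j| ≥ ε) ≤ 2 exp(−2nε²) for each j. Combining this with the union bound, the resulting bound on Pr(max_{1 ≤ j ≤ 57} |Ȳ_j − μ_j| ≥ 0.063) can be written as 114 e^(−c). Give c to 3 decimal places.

9.407

Union bound over the 57 events: Pr(max_{1 ≤ j ≤ 57} |Ȳ_j − μ_j| ≥ 0.063) ≤ 57·2·exp(−2nε²) = 114 exp(−2·1185·0.063²).
So c = 2·1185·0.063² = 9.4065.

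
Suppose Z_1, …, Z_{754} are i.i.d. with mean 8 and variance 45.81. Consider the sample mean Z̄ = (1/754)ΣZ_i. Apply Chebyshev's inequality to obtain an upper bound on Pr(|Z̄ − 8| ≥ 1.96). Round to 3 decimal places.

Var(Z̄) = Var(Z_i)/n = 45.81/754 = 0.060756.
Chebyshev: Pr(|Z̄ − 8| ≥ 1.96) ≤ Var(Z̄)/(1.96)² = 45.81/(754·1.96²) = 0.0158.

0.016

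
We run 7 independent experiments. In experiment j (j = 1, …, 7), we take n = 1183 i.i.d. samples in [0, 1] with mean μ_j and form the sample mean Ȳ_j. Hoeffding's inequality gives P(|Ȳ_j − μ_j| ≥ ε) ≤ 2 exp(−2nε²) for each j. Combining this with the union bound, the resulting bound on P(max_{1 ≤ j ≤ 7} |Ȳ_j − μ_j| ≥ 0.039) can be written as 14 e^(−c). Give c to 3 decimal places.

3.599

Union bound over the 7 events: P(max_{1 ≤ j ≤ 7} |Ȳ_j − μ_j| ≥ 0.039) ≤ 7·2·exp(−2nε²) = 14 exp(−2·1183·0.039²).
So c = 2·1183·0.039² = 3.5987.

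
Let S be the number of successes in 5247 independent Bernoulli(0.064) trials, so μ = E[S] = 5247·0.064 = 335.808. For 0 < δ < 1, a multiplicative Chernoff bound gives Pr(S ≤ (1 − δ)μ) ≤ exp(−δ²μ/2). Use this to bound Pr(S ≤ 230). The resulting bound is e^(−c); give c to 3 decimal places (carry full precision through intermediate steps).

16.669

Write 230 = (1 − δ)μ, so δ = 1 − 230/335.808 = 0.3150848…
Then the exponent is δ²μ/2 = (μ − 230)²/(2μ) = 16.669247.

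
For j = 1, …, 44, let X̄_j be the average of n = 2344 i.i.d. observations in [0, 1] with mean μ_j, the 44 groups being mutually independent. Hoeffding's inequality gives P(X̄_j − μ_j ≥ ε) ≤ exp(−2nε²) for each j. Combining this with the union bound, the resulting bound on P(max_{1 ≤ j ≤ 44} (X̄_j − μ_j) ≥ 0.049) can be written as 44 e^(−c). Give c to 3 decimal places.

11.256

Union bound over the 44 events: P(max_{1 ≤ j ≤ 44} (X̄_j − μ_j) ≥ 0.049) ≤ 44·exp(−2nε²) = 44 exp(−2·2344·0.049²).
So c = 2·2344·0.049² = 11.2559.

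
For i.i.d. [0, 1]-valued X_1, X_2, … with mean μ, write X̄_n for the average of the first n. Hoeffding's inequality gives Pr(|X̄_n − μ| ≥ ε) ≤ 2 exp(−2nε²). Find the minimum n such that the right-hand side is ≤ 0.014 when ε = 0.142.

Require 2·exp(−2nε²) ≤ 0.014, i.e. 2nε² ≥ ln(2/0.014) = 4.961845.
So n ≥ 4.961845 / (2·0.142²) = 123.037.
The smallest integer n is 124.

124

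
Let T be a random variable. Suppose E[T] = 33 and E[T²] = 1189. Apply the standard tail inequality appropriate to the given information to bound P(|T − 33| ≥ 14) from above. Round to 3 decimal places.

The first two moments determine the variance, so Chebyshev's inequality is the sharpest standard bound available.
Var(T) = E[T²] − (E[T])² = 1189 − 1089 = 100.
Chebyshev's inequality: P(|T − μ| ≥ t) ≤ Var(T)/t² = 100/196 = 0.5102.

0.510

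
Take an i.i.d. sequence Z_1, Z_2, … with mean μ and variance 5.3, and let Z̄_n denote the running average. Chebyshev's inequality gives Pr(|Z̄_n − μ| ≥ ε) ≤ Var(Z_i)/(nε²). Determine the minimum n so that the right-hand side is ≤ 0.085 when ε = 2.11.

15

Require 5.3/(n·2.11²) ≤ 0.085, i.e. n ≥ 5.3/(0.085·2.11²) = 14.005.
The smallest integer n is 15.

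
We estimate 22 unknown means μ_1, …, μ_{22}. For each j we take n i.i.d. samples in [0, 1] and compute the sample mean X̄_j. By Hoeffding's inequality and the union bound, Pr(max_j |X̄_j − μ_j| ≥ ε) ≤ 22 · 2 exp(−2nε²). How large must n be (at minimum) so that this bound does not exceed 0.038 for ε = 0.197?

Need 2·22·exp(−2nε²) ≤ 0.038, i.e. exp(−2nε²) ≤ 0.038/44.
So 2nε² ≥ ln(44/0.038) = 7.054359.
Hence n ≥ 7.054359/(2·0.197²) = 90.886.
The smallest integer n is 91.

91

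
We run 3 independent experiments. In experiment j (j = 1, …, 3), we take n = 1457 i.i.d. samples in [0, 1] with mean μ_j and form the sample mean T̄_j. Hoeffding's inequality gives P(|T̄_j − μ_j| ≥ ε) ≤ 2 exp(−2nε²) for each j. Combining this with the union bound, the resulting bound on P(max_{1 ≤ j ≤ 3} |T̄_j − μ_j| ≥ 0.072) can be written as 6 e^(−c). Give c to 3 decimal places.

Union bound over the 3 events: P(max_{1 ≤ j ≤ 3} |T̄_j − μ_j| ≥ 0.072) ≤ 3·2·exp(−2nε²) = 6 exp(−2·1457·0.072²).
So c = 2·1457·0.072² = 15.1062.

15.106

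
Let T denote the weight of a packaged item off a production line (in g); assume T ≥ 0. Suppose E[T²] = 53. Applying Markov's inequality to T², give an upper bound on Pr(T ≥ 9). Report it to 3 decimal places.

0.654

Since T ≥ 0, the event {T ≥ 9} is the same as {T² ≥ 81}.
Markov's inequality applied to T² gives Pr(T² ≥ 81) ≤ E[T²]/81 = 53/81 = 0.6543.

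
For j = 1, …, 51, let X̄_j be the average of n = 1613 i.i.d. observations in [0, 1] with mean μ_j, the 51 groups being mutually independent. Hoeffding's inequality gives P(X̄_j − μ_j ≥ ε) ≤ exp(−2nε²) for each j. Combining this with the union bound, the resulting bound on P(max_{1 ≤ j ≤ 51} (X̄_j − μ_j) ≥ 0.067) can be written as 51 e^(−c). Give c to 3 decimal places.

14.482

Union bound over the 51 events: P(max_{1 ≤ j ≤ 51} (X̄_j − μ_j) ≥ 0.067) ≤ 51·exp(−2nε²) = 51 exp(−2·1613·0.067²).
So c = 2·1613·0.067² = 14.4815.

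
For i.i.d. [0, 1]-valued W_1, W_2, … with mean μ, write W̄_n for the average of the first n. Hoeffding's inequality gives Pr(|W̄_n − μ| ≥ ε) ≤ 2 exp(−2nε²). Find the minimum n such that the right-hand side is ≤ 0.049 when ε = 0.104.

Require 2·exp(−2nε²) ≤ 0.049, i.e. 2nε² ≥ ln(2/0.049) = 3.709082.
So n ≥ 3.709082 / (2·0.104²) = 171.463.
The smallest integer n is 172.

172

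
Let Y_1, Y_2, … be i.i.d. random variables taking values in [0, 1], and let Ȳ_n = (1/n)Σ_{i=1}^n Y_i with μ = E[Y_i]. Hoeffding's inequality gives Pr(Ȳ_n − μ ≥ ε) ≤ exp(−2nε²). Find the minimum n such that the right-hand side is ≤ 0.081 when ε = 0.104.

Require exp(−2nε²) ≤ 0.081, i.e. 2nε² ≥ ln(1/0.081) = 2.513306.
So n ≥ 2.513306 / (2·0.104²) = 116.185.
The smallest integer n is 117.

117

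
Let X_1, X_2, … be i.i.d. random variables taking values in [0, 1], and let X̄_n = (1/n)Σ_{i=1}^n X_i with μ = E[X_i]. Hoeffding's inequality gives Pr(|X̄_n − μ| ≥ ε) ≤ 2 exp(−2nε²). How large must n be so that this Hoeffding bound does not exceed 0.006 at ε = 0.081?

443

Require 2·exp(−2nε²) ≤ 0.006, i.e. 2nε² ≥ ln(2/0.006) = 5.809143.
So n ≥ 5.809143 / (2·0.081²) = 442.703.
The smallest integer n is 443.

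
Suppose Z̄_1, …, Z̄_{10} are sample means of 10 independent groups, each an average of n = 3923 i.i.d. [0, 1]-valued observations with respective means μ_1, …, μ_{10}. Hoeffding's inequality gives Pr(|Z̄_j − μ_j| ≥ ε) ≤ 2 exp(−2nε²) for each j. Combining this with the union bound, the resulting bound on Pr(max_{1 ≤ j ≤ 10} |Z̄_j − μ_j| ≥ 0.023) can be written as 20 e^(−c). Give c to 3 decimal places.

4.151

Union bound over the 10 events: Pr(max_{1 ≤ j ≤ 10} |Z̄_j − μ_j| ≥ 0.023) ≤ 10·2·exp(−2nε²) = 20 exp(−2·3923·0.023²).
So c = 2·3923·0.023² = 4.1505.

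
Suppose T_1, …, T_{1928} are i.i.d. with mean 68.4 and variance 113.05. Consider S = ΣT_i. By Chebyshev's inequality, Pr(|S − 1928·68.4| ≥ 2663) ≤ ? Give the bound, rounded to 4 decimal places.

Var(S) = n·Var(T_i) = 1928·113.05 = 217960.4.
Chebyshev: Pr(|S − 1928·68.4| ≥ 2663) ≤ Var(S)/2663² = 217960.4/7091569 = 0.0307.

0.0307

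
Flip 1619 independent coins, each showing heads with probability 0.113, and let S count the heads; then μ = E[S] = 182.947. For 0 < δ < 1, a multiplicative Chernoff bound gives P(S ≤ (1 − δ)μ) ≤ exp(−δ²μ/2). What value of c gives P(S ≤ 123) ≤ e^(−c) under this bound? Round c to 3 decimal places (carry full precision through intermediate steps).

9.822

Write 123 = (1 − δ)μ, so δ = 1 − 123/182.947 = 0.3276741…
Then the exponent is δ²μ/2 = (μ − 123)²/(2μ) = 9.821541.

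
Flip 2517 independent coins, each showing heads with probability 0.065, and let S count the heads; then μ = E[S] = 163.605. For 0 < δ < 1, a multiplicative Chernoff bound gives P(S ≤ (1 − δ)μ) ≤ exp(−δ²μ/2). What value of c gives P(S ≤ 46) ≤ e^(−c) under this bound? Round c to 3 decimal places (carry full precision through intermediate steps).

42.269

Write 46 = (1 − δ)μ, so δ = 1 − 46/163.605 = 0.718835…
Then the exponent is δ²μ/2 = (μ − 46)²/(2μ) = 42.269295.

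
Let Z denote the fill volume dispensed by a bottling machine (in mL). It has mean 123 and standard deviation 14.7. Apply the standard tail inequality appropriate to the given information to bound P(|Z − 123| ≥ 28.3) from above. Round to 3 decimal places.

Mean and variance are known, so Chebyshev's inequality applies.
Chebyshev: P(|Z − μ| ≥ t) ≤ Var(Z)/t².
Var(Z) = σ² = 14.7² = 216.09.
Bound = 216.09 / 800.89 = 0.2698.

0.270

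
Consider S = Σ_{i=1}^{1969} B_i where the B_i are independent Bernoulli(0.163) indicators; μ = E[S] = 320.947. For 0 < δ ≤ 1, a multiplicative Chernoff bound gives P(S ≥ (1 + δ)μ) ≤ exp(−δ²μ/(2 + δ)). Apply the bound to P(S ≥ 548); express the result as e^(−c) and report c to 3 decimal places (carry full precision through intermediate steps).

59.328

Write 548 = (1 + δ)μ, so δ = 548/320.947 − 1 = 0.707447…
Then the exponent is δ²μ/(2 + δ) = (548 − μ)² / (μ·(2 + δ)) = 59.328204.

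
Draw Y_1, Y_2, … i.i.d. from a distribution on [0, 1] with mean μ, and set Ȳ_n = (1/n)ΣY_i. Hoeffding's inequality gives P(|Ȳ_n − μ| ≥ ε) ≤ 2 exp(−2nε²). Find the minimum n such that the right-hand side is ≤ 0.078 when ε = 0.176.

53

Require 2·exp(−2nε²) ≤ 0.078, i.e. 2nε² ≥ ln(2/0.078) = 3.244194.
So n ≥ 3.244194 / (2·0.176²) = 52.366.
The smallest integer n is 53.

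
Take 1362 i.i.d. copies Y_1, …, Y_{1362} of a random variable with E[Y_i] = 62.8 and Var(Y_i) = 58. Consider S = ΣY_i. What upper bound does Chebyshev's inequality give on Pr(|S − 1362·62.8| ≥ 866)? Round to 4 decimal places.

Var(S) = n·Var(Y_i) = 1362·58 = 78996.
Chebyshev: Pr(|S − 1362·62.8| ≥ 866) ≤ Var(S)/866² = 78996/749956 = 0.1053.

0.1053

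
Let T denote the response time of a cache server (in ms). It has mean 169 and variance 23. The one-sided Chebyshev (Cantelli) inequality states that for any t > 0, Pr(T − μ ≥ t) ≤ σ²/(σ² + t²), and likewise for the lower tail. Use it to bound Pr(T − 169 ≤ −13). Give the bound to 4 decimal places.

0.1198

Here σ² = 23 and t = 13, so σ² + t² = 192.
Cantelli's bound: 23/192 = 0.1198.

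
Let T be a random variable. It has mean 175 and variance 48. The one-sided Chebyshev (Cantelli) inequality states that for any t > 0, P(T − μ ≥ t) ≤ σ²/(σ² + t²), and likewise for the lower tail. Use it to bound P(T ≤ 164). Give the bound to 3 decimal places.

Here σ² = 48 and t = 11, so σ² + t² = 169.
Cantelli's bound: 48/169 = 0.2840.

0.284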